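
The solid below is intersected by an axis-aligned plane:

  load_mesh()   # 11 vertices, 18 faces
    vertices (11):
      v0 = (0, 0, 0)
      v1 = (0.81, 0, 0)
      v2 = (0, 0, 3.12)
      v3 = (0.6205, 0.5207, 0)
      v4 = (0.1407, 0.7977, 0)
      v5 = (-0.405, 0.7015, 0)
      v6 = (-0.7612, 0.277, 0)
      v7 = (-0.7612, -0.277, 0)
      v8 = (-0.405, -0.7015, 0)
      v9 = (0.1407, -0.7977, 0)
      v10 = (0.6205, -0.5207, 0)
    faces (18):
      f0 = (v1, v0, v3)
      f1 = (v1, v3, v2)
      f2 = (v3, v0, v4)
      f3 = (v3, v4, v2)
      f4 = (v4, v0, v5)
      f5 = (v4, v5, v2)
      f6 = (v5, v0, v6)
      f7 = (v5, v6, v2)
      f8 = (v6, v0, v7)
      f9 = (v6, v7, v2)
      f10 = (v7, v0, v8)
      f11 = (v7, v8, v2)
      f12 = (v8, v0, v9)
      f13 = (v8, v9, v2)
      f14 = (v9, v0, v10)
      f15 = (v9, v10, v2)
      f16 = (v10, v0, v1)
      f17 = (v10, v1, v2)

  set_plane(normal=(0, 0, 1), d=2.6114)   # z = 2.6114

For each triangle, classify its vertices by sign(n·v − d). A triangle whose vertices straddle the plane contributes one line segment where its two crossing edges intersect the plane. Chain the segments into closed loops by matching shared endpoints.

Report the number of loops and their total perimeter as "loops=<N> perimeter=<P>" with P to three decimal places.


loops=1 perimeter=0.813

Straddling triangles (9 of 18):
  (v1,v3,v2) [--+] → (0.101149, 0.0848808, 2.6114)–(0.13204, 0, 2.6114)  len=0.0903
  (v3,v4,v2) [--+] → (0.0229359, 0.130035, 2.6114)–(0.101149, 0.0848808, 2.6114)  len=0.0903
  (v4,v5,v2) [--+] → (-0.0660202, 0.114353, 2.6114)–(0.0229359, 0.130035, 2.6114)  len=0.0903
  (v5,v6,v2) [--+] → (-0.124085, 0.0451546, 2.6114)–(-0.0660202, 0.114353, 2.6114)  len=0.0903
  (v6,v7,v2) [--+] → (-0.124085, -0.0451546, 2.6114)–(-0.124085, 0.0451546, 2.6114)  len=0.0903
  (v7,v8,v2) [--+] → (-0.0660202, -0.114353, 2.6114)–(-0.124085, -0.0451546, 2.6114)  len=0.0903
  (v8,v9,v2) [--+] → (0.0229359, -0.130035, 2.6114)–(-0.0660202, -0.114353, 2.6114)  len=0.0903
  (v9,v10,v2) [--+] → (0.101149, -0.0848808, 2.6114)–(0.0229359, -0.130035, 2.6114)  len=0.0903
  (v10,v1,v2) [--+] → (0.13204, 0, 2.6114)–(0.101149, -0.0848808, 2.6114)  len=0.0903

Chained into 1 loop(s):
  loop 1: 9 segments, perimeter = 0.8129
Total perimeter = 0.813


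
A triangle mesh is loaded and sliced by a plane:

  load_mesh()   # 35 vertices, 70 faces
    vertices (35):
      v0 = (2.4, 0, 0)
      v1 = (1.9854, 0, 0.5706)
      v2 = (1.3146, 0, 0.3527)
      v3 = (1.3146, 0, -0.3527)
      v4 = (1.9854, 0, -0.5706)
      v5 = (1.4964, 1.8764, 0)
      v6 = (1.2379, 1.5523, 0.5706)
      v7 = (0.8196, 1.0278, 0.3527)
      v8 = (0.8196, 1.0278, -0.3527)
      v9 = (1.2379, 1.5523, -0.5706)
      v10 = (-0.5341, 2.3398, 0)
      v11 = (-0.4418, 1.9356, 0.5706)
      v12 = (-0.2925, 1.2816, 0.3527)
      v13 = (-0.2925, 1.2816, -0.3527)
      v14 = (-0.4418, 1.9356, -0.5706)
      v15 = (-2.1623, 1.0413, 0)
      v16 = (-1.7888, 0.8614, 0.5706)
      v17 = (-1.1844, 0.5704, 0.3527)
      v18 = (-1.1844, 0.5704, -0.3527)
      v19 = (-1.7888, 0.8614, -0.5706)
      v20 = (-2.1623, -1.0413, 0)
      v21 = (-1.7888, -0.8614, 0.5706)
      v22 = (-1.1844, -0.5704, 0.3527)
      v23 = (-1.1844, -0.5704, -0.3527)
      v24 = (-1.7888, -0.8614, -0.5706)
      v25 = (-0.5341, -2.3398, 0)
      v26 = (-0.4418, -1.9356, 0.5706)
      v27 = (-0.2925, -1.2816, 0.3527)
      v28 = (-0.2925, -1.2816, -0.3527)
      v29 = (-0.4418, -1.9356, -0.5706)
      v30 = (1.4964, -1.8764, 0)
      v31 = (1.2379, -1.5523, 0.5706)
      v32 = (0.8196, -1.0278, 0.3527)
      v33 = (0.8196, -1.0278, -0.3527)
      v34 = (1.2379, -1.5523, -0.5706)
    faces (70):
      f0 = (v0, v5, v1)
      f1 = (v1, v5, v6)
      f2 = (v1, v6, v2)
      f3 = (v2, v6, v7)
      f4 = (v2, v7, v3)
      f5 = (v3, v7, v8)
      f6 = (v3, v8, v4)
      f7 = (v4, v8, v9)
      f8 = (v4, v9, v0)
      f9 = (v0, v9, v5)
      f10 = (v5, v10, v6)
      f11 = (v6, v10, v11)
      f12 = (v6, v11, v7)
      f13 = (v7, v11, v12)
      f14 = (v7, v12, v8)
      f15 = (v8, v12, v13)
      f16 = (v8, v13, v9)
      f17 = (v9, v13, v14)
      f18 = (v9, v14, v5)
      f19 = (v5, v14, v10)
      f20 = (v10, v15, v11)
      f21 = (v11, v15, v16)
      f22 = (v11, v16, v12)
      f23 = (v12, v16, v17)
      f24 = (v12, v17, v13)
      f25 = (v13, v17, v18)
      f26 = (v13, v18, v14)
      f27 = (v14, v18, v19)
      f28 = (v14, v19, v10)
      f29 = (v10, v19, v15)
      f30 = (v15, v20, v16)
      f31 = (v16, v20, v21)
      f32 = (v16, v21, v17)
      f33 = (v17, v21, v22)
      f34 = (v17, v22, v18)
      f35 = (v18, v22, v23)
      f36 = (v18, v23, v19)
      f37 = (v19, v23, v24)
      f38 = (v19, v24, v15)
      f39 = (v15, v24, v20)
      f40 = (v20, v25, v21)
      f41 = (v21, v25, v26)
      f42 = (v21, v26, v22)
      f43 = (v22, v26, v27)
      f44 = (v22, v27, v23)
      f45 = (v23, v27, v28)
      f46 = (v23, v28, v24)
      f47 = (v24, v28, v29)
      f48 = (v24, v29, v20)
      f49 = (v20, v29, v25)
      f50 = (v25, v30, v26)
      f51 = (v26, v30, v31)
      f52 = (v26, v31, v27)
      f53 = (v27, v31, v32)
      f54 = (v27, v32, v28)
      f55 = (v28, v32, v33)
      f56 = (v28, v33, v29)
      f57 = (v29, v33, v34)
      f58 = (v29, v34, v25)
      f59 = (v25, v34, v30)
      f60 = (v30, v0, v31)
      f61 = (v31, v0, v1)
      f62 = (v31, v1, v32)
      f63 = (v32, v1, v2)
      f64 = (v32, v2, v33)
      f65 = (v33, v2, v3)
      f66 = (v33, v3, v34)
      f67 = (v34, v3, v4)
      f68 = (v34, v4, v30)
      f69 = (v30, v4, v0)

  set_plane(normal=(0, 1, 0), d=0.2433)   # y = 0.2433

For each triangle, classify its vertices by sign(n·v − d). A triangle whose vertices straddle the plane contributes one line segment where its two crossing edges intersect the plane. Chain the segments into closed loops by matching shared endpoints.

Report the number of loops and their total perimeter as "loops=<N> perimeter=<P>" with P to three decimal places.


loops=2 perimeter=6.881

Straddling triangles (20 of 70):
  (v0,v5,v1) [-+-] → (2.28284, 0.2433, 0)–(1.92199, 0.2433, 0.496614)  len=0.6139
  (v1,v5,v6) [-++] → (1.92199, 0.2433, 0.496614)–(1.86824, 0.2433, 0.5706)  len=0.0915
  (v1,v6,v2) [-+-] → (1.86824, 0.2433, 0.5706)–(1.30258, 0.2433, 0.386853)  len=0.5948
  (v2,v6,v7) [-++] → (1.30258, 0.2433, 0.386853)–(1.19742, 0.2433, 0.3527)  len=0.1106
  (v2,v7,v3) [-+-] → (1.19742, 0.2433, 0.3527)–(1.19742, 0.2433, -0.185718)  len=0.5384
  (v3,v7,v8) [-++] → (1.19742, 0.2433, -0.185718)–(1.19742, 0.2433, -0.3527)  len=0.1670
  (v3,v8,v4) [-+-] → (1.19742, 0.2433, -0.3527)–(1.70943, 0.2433, -0.519019)  len=0.5383
  (v4,v8,v9) [-++] → (1.70943, 0.2433, -0.519019)–(1.86824, 0.2433, -0.5706)  len=0.1670
  (v4,v9,v0) [-+-] → (1.86824, 0.2433, -0.5706)–(2.21786, 0.2433, -0.0894331)  len=0.5948
  (v0,v9,v5) [-++] → (2.21786, 0.2433, -0.0894331)–(2.28284, 0.2433, 0)  len=0.1105
  (v15,v20,v16) [+-+] → (-2.1623, 0.2433, 0)–(-1.91013, 0.2433, 0.385238)  len=0.4604
  (v16,v20,v21) [+--] → (-1.91013, 0.2433, 0.385238)–(-1.7888, 0.2433, 0.5706)  len=0.2215
  (v16,v21,v17) [+-+] → (-1.7888, 0.2433, 0.5706)–(-1.32248, 0.2433, 0.40248)  len=0.4957
  (v17,v21,v22) [+--] → (-1.32248, 0.2433, 0.40248)–(-1.1844, 0.2433, 0.3527)  len=0.1468
  (v17,v22,v18) [+-+] → (-1.1844, 0.2433, 0.3527)–(-1.1844, 0.2433, -0.150442)  len=0.5031
  (v18,v22,v23) [+--] → (-1.1844, 0.2433, -0.150442)–(-1.1844, 0.2433, -0.3527)  len=0.2023
  (v18,v23,v19) [+-+] → (-1.1844, 0.2433, -0.3527)–(-1.52788, 0.2433, -0.476534)  len=0.3651
  (v19,v23,v24) [+--] → (-1.52788, 0.2433, -0.476534)–(-1.7888, 0.2433, -0.5706)  len=0.2774
  (v19,v24,v15) [+-+] → (-1.7888, 0.2433, -0.5706)–(-2.00565, 0.2433, -0.239312)  len=0.3960
  (v15,v24,v20) [+--] → (-2.00565, 0.2433, -0.239312)–(-2.1623, 0.2433, 0)  len=0.2860

Chained into 2 loop(s):
  loop 1: 10 segments, perimeter = 3.5267
  loop 2: 10 segments, perimeter = 3.3543
Total perimeter = 6.881


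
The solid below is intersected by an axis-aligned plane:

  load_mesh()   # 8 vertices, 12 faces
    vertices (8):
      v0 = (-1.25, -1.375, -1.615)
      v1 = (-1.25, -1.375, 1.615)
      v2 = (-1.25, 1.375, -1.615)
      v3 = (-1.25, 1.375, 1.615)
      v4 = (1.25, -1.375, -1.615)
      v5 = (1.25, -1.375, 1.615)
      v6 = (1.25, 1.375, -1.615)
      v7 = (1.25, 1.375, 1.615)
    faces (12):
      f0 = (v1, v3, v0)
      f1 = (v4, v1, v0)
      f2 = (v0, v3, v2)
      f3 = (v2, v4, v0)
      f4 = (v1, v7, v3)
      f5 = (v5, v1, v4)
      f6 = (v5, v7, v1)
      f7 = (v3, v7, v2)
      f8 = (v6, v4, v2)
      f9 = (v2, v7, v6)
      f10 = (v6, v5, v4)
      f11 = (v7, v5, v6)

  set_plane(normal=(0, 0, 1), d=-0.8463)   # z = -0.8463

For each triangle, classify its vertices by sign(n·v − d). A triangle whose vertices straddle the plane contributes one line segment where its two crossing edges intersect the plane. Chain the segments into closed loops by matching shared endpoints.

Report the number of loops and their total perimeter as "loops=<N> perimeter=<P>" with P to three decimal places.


loops=1 perimeter=10.500

Straddling triangles (8 of 12):
  (v1,v3,v0) [++-] → (-1.25, -0.720534, -0.8463)–(-1.25, -1.375, -0.8463)  len=0.6545
  (v4,v1,v0) [-+-] → (0.655031, -1.375, -0.8463)–(-1.25, -1.375, -0.8463)  len=1.9050
  (v0,v3,v2) [-+-] → (-1.25, -0.720534, -0.8463)–(-1.25, 1.375, -0.8463)  len=2.0955
  (v5,v1,v4) [++-] → (0.655031, -1.375, -0.8463)–(1.25, -1.375, -0.8463)  len=0.5950
  (v3,v7,v2) [++-] → (-0.655031, 1.375, -0.8463)–(-1.25, 1.375, -0.8463)  len=0.5950
  (v2,v7,v6) [-+-] → (-0.655031, 1.375, -0.8463)–(1.25, 1.375, -0.8463)  len=1.9050
  (v6,v5,v4) [-+-] → (1.25, 0.720534, -0.8463)–(1.25, -1.375, -0.8463)  len=2.0955
  (v7,v5,v6) [++-] → (1.25, 0.720534, -0.8463)–(1.25, 1.375, -0.8463)  len=0.6545

Chained into 1 loop(s):
  loop 1: 8 segments, perimeter = 10.5000
Total perimeter = 10.500


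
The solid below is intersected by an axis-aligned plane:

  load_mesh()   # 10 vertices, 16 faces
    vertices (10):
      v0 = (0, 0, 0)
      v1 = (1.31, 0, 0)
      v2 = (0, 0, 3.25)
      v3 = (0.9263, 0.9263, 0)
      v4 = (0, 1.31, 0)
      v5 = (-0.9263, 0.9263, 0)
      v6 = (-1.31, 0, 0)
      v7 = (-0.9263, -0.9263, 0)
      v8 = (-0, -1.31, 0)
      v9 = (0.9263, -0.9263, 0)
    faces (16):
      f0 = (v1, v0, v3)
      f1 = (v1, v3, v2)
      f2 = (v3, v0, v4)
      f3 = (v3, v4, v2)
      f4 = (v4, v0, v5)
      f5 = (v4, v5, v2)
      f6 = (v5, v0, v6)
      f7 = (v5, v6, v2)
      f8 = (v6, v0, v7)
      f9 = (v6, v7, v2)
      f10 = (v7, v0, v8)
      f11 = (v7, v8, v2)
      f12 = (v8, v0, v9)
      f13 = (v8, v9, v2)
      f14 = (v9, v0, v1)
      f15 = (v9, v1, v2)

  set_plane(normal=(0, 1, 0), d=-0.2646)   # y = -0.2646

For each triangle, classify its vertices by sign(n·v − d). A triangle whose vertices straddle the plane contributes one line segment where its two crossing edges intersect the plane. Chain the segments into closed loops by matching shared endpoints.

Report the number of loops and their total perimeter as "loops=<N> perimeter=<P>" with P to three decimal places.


Straddling triangles (8 of 16):
  (v6,v0,v7) [++-] → (-0.2646, -0.2646, 0)–(-1.2004, -0.2646, 0)  len=0.9358
  (v6,v7,v2) [+-+] → (-1.2004, -0.2646, 0)–(-0.2646, -0.2646, 2.32163)  len=2.5031
  (v7,v0,v8) [-+-] → (-0.2646, -0.2646, 0)–(0, -0.2646, 0)  len=0.2646
  (v7,v8,v2) [--+] → (0, -0.2646, 2.59355)–(-0.2646, -0.2646, 2.32163)  len=0.3794
  (v8,v0,v9) [-+-] → (0, -0.2646, 0)–(0.2646, -0.2646, 0)  len=0.2646
  (v8,v9,v2) [--+] → (0.2646, -0.2646, 2.32163)–(0, -0.2646, 2.59355)  len=0.3794
  (v9,v0,v1) [-++] → (0.2646, -0.2646, 0)–(1.2004, -0.2646, 0)  len=0.9358
  (v9,v1,v2) [-++] → (1.2004, -0.2646, 0)–(0.2646, -0.2646, 2.32163)  len=2.5031

Chained into 1 loop(s):
  loop 1: 8 segments, perimeter = 8.1659
Total perimeter = 8.166

loops=1 perimeter=8.166


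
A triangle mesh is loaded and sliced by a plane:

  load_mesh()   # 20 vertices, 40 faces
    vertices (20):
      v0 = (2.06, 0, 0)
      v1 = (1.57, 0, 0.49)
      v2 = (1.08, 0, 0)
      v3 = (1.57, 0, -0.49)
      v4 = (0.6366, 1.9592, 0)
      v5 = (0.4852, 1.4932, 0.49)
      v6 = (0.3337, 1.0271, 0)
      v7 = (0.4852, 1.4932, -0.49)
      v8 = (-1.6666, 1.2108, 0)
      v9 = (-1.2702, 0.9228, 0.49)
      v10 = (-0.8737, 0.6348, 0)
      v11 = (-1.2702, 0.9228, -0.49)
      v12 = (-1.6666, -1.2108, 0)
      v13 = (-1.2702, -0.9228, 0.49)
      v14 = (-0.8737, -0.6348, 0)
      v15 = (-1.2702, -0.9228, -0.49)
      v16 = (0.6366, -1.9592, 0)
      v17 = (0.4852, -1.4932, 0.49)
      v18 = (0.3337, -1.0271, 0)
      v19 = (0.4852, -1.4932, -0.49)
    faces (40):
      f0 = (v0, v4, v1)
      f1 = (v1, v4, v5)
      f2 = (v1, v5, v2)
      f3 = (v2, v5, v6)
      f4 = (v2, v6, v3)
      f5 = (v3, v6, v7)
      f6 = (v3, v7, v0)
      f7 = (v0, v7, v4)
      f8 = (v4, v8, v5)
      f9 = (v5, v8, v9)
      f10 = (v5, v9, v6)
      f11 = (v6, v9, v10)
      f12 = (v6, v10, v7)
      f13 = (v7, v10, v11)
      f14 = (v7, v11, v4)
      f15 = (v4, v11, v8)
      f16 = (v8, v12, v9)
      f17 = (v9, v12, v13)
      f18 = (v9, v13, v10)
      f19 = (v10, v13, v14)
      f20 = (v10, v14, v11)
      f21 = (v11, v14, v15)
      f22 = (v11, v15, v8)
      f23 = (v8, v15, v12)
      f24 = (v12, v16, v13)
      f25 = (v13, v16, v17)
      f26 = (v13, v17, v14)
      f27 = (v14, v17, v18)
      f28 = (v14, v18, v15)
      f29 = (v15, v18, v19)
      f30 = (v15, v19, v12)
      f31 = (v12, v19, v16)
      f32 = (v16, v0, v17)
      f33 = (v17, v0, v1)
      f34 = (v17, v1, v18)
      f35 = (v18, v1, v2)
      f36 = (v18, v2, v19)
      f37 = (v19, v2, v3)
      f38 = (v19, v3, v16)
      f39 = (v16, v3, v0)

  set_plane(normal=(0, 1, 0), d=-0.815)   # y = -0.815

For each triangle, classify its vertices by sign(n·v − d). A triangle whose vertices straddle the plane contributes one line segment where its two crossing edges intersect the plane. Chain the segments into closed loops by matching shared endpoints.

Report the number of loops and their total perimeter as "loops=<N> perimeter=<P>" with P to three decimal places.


Straddling triangles (18 of 40):
  (v8,v12,v9) [+-+] → (-1.6666, -0.815, 0)–(-1.59306, -0.815, 0.090899)  len=0.1169
  (v9,v12,v13) [+--] → (-1.59306, -0.815, 0.090899)–(-1.2702, -0.815, 0.49)  len=0.5133
  (v9,v13,v10) [+-+] → (-1.2702, -0.815, 0.49)–(-1.24276, -0.815, 0.456088)  len=0.0436
  (v10,v13,v14) [+-+] → (-1.24276, -0.815, 0.456088)–(-1.12179, -0.815, 0.30659)  len=0.1923
  (v11,v14,v15) [++-] → (-1.12179, -0.815, -0.30659)–(-1.2702, -0.815, -0.49)  len=0.2359
  (v11,v15,v8) [+-+] → (-1.2702, -0.815, -0.49)–(-1.29023, -0.815, -0.465243)  len=0.0318
  (v8,v15,v12) [+--] → (-1.29023, -0.815, -0.465243)–(-1.6666, -0.815, 0)  len=0.5984
  (v13,v17,v14) [--+] → (-0.588432, -0.815, 0.102863)–(-1.12179, -0.815, 0.30659)  len=0.5709
  (v14,v17,v18) [+--] → (-0.588432, -0.815, 0.102863)–(-0.31909, -0.815, 0)  len=0.2883
  (v14,v18,v15) [+--] → (-0.31909, -0.815, 0)–(-1.12179, -0.815, -0.30659)  len=0.8593
  (v16,v0,v17) [-+-] → (1.46789, -0.815, 0)–(1.20046, -0.815, 0.267446)  len=0.3782
  (v17,v0,v1) [-++] → (1.20046, -0.815, 0.267446)–(0.977908, -0.815, 0.49)  len=0.3147
  (v17,v1,v18) [-+-] → (0.977908, -0.815, 0.49)–(0.589001, -0.815, 0.101187)  len=0.5499
  (v18,v1,v2) [-++] → (0.589001, -0.815, 0.101187)–(0.487814, -0.815, 0)  len=0.1431
  (v18,v2,v19) [-+-] → (0.487814, -0.815, 0)–(0.755354, -0.815, -0.267446)  len=0.3783
  (v19,v2,v3) [-++] → (0.755354, -0.815, -0.267446)–(0.977908, -0.815, -0.49)  len=0.3147
  (v19,v3,v16) [-+-] → (0.977908, -0.815, -0.49)–(1.18172, -0.815, -0.286167)  len=0.2882
  (v16,v3,v0) [-++] → (1.18172, -0.815, -0.286167)–(1.46789, -0.815, 0)  len=0.4047

Chained into 2 loop(s):
  loop 1: 10 segments, perimeter = 3.4509
  loop 2: 8 segments, perimeter = 2.7720
Total perimeter = 6.223

loops=2 perimeter=6.223


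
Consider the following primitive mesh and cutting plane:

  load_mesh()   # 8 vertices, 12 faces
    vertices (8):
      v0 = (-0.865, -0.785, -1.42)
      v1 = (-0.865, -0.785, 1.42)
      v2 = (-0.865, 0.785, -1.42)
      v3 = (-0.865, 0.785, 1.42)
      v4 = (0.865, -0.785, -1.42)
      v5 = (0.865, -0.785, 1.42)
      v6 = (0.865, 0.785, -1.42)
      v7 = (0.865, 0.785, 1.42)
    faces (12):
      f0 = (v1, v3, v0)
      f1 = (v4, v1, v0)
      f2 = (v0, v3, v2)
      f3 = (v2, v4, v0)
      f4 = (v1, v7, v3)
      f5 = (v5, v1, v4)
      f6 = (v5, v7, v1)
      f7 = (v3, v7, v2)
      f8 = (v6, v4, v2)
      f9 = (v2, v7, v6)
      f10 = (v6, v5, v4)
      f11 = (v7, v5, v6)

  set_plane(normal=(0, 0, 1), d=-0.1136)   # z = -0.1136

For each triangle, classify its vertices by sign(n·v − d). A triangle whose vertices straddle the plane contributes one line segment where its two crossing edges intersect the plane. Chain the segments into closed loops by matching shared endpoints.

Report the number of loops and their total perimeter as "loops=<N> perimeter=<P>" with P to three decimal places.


loops=1 perimeter=6.600

Straddling triangles (8 of 12):
  (v1,v3,v0) [++-] → (-0.865, -0.0628, -0.1136)–(-0.865, -0.785, -0.1136)  len=0.7222
  (v4,v1,v0) [-+-] → (0.0692, -0.785, -0.1136)–(-0.865, -0.785, -0.1136)  len=0.9342
  (v0,v3,v2) [-+-] → (-0.865, -0.0628, -0.1136)–(-0.865, 0.785, -0.1136)  len=0.8478
  (v5,v1,v4) [++-] → (0.0692, -0.785, -0.1136)–(0.865, -0.785, -0.1136)  len=0.7958
  (v3,v7,v2) [++-] → (-0.0692, 0.785, -0.1136)–(-0.865, 0.785, -0.1136)  len=0.7958
  (v2,v7,v6) [-+-] → (-0.0692, 0.785, -0.1136)–(0.865, 0.785, -0.1136)  len=0.9342
  (v6,v5,v4) [-+-] → (0.865, 0.0628, -0.1136)–(0.865, -0.785, -0.1136)  len=0.8478
  (v7,v5,v6) [++-] → (0.865, 0.0628, -0.1136)–(0.865, 0.785, -0.1136)  len=0.7222

Chained into 1 loop(s):
  loop 1: 8 segments, perimeter = 6.6000
Total perimeter = 6.600


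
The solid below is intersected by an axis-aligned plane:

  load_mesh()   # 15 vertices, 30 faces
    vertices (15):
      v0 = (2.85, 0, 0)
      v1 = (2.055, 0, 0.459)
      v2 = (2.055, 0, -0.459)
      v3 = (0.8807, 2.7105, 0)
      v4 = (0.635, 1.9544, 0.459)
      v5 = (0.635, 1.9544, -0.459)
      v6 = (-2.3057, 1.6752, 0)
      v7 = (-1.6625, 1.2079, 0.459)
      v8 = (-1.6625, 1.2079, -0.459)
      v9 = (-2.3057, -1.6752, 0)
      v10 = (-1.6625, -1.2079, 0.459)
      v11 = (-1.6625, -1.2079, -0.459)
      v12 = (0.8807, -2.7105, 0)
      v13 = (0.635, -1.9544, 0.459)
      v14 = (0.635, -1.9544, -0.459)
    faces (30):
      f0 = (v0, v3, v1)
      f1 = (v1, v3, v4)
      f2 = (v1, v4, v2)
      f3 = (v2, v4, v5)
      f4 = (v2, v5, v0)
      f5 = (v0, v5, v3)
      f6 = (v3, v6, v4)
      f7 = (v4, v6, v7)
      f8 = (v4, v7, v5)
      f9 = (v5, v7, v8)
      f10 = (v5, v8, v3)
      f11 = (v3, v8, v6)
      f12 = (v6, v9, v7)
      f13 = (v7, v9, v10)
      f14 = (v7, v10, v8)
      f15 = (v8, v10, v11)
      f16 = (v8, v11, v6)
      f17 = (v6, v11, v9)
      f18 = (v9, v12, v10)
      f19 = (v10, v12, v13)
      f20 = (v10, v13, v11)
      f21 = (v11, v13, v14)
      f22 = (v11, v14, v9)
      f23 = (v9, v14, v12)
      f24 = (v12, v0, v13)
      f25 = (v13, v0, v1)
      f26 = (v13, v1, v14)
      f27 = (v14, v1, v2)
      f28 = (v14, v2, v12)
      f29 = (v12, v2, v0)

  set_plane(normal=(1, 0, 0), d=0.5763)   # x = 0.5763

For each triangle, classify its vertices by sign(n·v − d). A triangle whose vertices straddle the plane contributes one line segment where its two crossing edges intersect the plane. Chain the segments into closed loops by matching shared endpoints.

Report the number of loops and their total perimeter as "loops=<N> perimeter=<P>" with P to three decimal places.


Straddling triangles (12 of 30):
  (v3,v6,v4) [+-+] → (0.5763, 2.6116, 0)–(0.5763, 1.94883, 0.449838)  len=0.8010
  (v4,v6,v7) [+--] → (0.5763, 1.94883, 0.449838)–(0.5763, 1.93533, 0.459)  len=0.0163
  (v4,v7,v5) [+-+] → (0.5763, 1.93533, 0.459)–(0.5763, 1.93533, -0.435546)  len=0.8945
  (v5,v7,v8) [+--] → (0.5763, 1.93533, -0.435546)–(0.5763, 1.93533, -0.459)  len=0.0235
  (v5,v8,v3) [+-+] → (0.5763, 1.93533, -0.459)–(0.5763, 2.53065, -0.0549385)  len=0.7195
  (v3,v8,v6) [+--] → (0.5763, 2.53065, -0.0549385)–(0.5763, 2.6116, 0)  len=0.0978
  (v9,v12,v10) [-+-] → (0.5763, -2.6116, 0)–(0.5763, -2.53065, 0.0549385)  len=0.0978
  (v10,v12,v13) [-++] → (0.5763, -2.53065, 0.0549385)–(0.5763, -1.93533, 0.459)  len=0.7195
  (v10,v13,v11) [-+-] → (0.5763, -1.93533, 0.459)–(0.5763, -1.93533, 0.435546)  len=0.0235
  (v11,v13,v14) [-++] → (0.5763, -1.93533, 0.435546)–(0.5763, -1.93533, -0.459)  len=0.8945
  (v11,v14,v9) [-+-] → (0.5763, -1.93533, -0.459)–(0.5763, -1.94883, -0.449838)  len=0.0163
  (v9,v14,v12) [-++] → (0.5763, -1.94883, -0.449838)–(0.5763, -2.6116, 0)  len=0.8010

Chained into 2 loop(s):
  loop 1: 6 segments, perimeter = 2.5527
  loop 2: 6 segments, perimeter = 2.5527
Total perimeter = 5.105

loops=2 perimeter=5.105


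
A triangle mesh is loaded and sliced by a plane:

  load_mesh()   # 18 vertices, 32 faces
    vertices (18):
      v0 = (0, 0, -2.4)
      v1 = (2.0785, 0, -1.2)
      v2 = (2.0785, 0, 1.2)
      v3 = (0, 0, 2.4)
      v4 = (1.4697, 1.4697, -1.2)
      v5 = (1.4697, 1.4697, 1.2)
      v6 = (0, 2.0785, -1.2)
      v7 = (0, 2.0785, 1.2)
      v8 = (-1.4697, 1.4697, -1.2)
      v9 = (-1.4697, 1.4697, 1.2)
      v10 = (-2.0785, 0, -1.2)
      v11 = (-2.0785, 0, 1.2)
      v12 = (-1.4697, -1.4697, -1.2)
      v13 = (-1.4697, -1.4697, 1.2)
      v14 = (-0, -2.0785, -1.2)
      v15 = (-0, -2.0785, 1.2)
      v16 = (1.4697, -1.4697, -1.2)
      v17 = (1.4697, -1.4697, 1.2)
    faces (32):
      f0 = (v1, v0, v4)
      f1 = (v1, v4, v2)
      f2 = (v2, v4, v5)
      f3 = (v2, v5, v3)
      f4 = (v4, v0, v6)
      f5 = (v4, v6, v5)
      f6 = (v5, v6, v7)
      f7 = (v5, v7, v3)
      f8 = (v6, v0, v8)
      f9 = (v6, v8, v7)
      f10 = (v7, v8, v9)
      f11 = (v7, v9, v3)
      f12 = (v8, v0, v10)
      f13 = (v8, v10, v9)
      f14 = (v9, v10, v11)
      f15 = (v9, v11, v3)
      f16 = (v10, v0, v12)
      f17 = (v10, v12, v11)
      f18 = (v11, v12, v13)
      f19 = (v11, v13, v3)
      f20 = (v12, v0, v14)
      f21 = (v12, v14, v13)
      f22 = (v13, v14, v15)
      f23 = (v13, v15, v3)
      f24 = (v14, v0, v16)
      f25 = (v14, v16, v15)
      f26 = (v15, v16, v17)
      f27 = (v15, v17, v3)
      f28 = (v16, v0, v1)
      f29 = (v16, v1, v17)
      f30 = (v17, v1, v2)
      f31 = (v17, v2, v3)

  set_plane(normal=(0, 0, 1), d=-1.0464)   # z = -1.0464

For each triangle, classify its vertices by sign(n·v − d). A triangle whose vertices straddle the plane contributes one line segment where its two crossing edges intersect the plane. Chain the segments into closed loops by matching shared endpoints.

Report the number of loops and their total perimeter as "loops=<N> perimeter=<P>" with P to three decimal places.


loops=1 perimeter=12.726

Straddling triangles (16 of 32):
  (v1,v4,v2) [--+] → (1.50866, 1.37564, -1.0464)–(2.0785, 0, -1.0464)  len=1.4890
  (v2,v4,v5) [+-+] → (1.50866, 1.37564, -1.0464)–(1.4697, 1.4697, -1.0464)  len=0.1018
  (v4,v6,v5) [--+] → (0.0940608, 2.03954, -1.0464)–(1.4697, 1.4697, -1.0464)  len=1.4890
  (v5,v6,v7) [+-+] → (0.0940608, 2.03954, -1.0464)–(0, 2.0785, -1.0464)  len=0.1018
  (v6,v8,v7) [--+] → (-1.37564, 1.50866, -1.0464)–(0, 2.0785, -1.0464)  len=1.4890
  (v7,v8,v9) [+-+] → (-1.37564, 1.50866, -1.0464)–(-1.4697, 1.4697, -1.0464)  len=0.1018
  (v8,v10,v9) [--+] → (-2.03954, 0.0940608, -1.0464)–(-1.4697, 1.4697, -1.0464)  len=1.4890
  (v9,v10,v11) [+-+] → (-2.03954, 0.0940608, -1.0464)–(-2.0785, 0, -1.0464)  len=0.1018
  (v10,v12,v11) [--+] → (-1.50866, -1.37564, -1.0464)–(-2.0785, 0, -1.0464)  len=1.4890
  (v11,v12,v13) [+-+] → (-1.50866, -1.37564, -1.0464)–(-1.4697, -1.4697, -1.0464)  len=0.1018
  (v12,v14,v13) [--+] → (-0.0940608, -2.03954, -1.0464)–(-1.4697, -1.4697, -1.0464)  len=1.4890
  (v13,v14,v15) [+-+] → (-0.0940608, -2.03954, -1.0464)–(0, -2.0785, -1.0464)  len=0.1018
  (v14,v16,v15) [--+] → (1.37564, -1.50866, -1.0464)–(0, -2.0785, -1.0464)  len=1.4890
  (v15,v16,v17) [+-+] → (1.37564, -1.50866, -1.0464)–(1.4697, -1.4697, -1.0464)  len=0.1018
  (v16,v1,v17) [--+] → (2.03954, -0.0940608, -1.0464)–(1.4697, -1.4697, -1.0464)  len=1.4890
  (v17,v1,v2) [+-+] → (2.03954, -0.0940608, -1.0464)–(2.0785, 0, -1.0464)  len=0.1018

Chained into 1 loop(s):
  loop 1: 16 segments, perimeter = 12.7264
Total perimeter = 12.726


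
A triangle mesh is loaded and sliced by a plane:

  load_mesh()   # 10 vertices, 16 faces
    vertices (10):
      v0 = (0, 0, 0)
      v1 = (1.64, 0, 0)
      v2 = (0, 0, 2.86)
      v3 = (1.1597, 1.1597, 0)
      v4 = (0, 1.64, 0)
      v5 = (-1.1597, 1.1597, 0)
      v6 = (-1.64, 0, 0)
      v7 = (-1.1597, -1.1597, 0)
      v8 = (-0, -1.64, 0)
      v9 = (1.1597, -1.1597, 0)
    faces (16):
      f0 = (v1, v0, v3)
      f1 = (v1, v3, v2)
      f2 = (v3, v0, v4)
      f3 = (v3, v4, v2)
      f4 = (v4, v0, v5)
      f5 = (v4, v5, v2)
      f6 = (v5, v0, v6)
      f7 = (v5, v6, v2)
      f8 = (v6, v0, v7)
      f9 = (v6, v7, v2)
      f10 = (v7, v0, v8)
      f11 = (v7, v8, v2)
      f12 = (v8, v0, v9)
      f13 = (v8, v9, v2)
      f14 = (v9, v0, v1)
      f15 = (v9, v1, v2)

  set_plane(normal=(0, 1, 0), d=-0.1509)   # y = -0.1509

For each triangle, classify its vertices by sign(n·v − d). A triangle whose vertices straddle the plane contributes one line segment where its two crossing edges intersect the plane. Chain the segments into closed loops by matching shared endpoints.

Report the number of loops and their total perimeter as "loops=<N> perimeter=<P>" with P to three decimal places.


Straddling triangles (8 of 16):
  (v6,v0,v7) [++-] → (-0.1509, -0.1509, 0)–(-1.5775, -0.1509, 0)  len=1.4266
  (v6,v7,v2) [+-+] → (-1.5775, -0.1509, 0)–(-0.1509, -0.1509, 2.48786)  len=2.8679
  (v7,v0,v8) [-+-] → (-0.1509, -0.1509, 0)–(0, -0.1509, 0)  len=0.1509
  (v7,v8,v2) [--+] → (0, -0.1509, 2.59685)–(-0.1509, -0.1509, 2.48786)  len=0.1861
  (v8,v0,v9) [-+-] → (0, -0.1509, 0)–(0.1509, -0.1509, 0)  len=0.1509
  (v8,v9,v2) [--+] → (0.1509, -0.1509, 2.48786)–(0, -0.1509, 2.59685)  len=0.1861
  (v9,v0,v1) [-++] → (0.1509, -0.1509, 0)–(1.5775, -0.1509, 0)  len=1.4266
  (v9,v1,v2) [-++] → (1.5775, -0.1509, 0)–(0.1509, -0.1509, 2.48786)  len=2.8679

Chained into 1 loop(s):
  loop 1: 8 segments, perimeter = 9.2630
Total perimeter = 9.263

loops=1 perimeter=9.263


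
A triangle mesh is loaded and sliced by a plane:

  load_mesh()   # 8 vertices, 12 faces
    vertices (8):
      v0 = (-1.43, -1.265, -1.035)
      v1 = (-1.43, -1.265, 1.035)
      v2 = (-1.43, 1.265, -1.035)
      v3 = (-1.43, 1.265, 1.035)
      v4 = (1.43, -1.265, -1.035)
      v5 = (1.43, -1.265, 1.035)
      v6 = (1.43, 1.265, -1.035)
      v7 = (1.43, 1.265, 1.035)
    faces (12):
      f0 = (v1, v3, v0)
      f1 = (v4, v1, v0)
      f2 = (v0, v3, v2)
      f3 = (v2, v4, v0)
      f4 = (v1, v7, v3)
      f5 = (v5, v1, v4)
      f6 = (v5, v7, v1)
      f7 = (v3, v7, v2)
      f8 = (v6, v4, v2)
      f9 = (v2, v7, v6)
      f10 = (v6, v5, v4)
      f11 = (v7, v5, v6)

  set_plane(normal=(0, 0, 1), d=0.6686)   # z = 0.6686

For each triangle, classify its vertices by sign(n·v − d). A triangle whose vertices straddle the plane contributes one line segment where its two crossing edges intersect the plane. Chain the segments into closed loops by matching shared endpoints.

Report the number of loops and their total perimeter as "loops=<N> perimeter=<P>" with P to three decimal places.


Straddling triangles (8 of 12):
  (v1,v3,v0) [++-] → (-1.43, 0.817178, 0.6686)–(-1.43, -1.265, 0.6686)  len=2.0822
  (v4,v1,v0) [-+-] → (-0.923766, -1.265, 0.6686)–(-1.43, -1.265, 0.6686)  len=0.5062
  (v0,v3,v2) [-+-] → (-1.43, 0.817178, 0.6686)–(-1.43, 1.265, 0.6686)  len=0.4478
  (v5,v1,v4) [++-] → (-0.923766, -1.265, 0.6686)–(1.43, -1.265, 0.6686)  len=2.3538
  (v3,v7,v2) [++-] → (0.923766, 1.265, 0.6686)–(-1.43, 1.265, 0.6686)  len=2.3538
  (v2,v7,v6) [-+-] → (0.923766, 1.265, 0.6686)–(1.43, 1.265, 0.6686)  len=0.5062
  (v6,v5,v4) [-+-] → (1.43, -0.817178, 0.6686)–(1.43, -1.265, 0.6686)  len=0.4478
  (v7,v5,v6) [++-] → (1.43, -0.817178, 0.6686)–(1.43, 1.265, 0.6686)  len=2.0822

Chained into 1 loop(s):
  loop 1: 8 segments, perimeter = 10.7800
Total perimeter = 10.780

loops=1 perimeter=10.780


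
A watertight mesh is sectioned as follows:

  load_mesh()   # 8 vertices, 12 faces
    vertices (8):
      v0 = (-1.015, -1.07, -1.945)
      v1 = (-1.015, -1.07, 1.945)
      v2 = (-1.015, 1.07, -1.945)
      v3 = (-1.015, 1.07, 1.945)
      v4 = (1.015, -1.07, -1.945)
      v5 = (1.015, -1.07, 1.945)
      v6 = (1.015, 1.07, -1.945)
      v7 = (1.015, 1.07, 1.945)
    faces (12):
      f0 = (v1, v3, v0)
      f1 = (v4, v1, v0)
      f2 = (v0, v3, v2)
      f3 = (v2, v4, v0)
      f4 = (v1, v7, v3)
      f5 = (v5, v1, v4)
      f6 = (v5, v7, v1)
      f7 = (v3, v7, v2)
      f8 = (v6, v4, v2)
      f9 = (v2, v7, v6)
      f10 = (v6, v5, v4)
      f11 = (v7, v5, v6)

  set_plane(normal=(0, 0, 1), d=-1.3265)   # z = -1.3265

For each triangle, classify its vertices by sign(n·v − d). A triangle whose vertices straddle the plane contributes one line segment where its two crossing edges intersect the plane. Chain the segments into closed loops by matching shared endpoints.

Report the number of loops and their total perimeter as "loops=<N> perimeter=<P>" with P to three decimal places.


loops=1 perimeter=8.340

Straddling triangles (8 of 12):
  (v1,v3,v0) [++-] → (-1.015, -0.729746, -1.3265)–(-1.015, -1.07, -1.3265)  len=0.3403
  (v4,v1,v0) [-+-] → (0.692235, -1.07, -1.3265)–(-1.015, -1.07, -1.3265)  len=1.7072
  (v0,v3,v2) [-+-] → (-1.015, -0.729746, -1.3265)–(-1.015, 1.07, -1.3265)  len=1.7997
  (v5,v1,v4) [++-] → (0.692235, -1.07, -1.3265)–(1.015, -1.07, -1.3265)  len=0.3228
  (v3,v7,v2) [++-] → (-0.692235, 1.07, -1.3265)–(-1.015, 1.07, -1.3265)  len=0.3228
  (v2,v7,v6) [-+-] → (-0.692235, 1.07, -1.3265)–(1.015, 1.07, -1.3265)  len=1.7072
  (v6,v5,v4) [-+-] → (1.015, 0.729746, -1.3265)–(1.015, -1.07, -1.3265)  len=1.7997
  (v7,v5,v6) [++-] → (1.015, 0.729746, -1.3265)–(1.015, 1.07, -1.3265)  len=0.3403

Chained into 1 loop(s):
  loop 1: 8 segments, perimeter = 8.3400
Total perimeter = 8.340


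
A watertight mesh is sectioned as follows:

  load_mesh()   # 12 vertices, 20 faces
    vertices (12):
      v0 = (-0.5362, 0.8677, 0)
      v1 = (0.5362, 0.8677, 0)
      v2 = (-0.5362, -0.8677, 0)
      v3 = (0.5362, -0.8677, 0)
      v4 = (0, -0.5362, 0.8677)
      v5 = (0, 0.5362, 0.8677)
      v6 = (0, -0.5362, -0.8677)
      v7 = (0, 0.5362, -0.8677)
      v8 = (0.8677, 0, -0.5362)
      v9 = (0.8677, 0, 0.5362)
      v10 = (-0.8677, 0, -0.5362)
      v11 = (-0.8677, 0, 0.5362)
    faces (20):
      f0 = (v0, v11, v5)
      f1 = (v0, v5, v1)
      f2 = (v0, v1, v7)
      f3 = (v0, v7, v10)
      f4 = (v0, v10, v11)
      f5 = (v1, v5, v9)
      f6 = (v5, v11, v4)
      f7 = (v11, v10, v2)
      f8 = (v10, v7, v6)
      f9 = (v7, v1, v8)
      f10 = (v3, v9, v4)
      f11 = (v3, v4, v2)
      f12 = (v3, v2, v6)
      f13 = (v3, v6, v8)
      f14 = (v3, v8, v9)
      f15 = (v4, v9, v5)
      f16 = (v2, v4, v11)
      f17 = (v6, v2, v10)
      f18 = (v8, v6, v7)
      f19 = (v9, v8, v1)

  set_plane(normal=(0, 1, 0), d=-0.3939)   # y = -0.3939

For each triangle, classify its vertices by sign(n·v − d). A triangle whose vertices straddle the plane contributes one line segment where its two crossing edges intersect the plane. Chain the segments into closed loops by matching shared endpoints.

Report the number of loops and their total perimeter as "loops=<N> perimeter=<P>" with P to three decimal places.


loops=1 perimeter=4.912

Straddling triangles (10 of 20):
  (v5,v11,v4) [++-] → (-0.230275, -0.3939, 0.779725)–(0, -0.3939, 0.8677)  len=0.2465
  (v11,v10,v2) [++-] → (-0.717213, -0.3939, -0.292787)–(-0.717213, -0.3939, 0.292787)  len=0.5856
  (v10,v7,v6) [++-] → (0, -0.3939, -0.8677)–(-0.230275, -0.3939, -0.779725)  len=0.2465
  (v3,v9,v4) [-+-] → (0.717213, -0.3939, 0.292787)–(0.230275, -0.3939, 0.779725)  len=0.6886
  (v3,v6,v8) [--+] → (0.230275, -0.3939, -0.779725)–(0.717213, -0.3939, -0.292787)  len=0.6886
  (v3,v8,v9) [-++] → (0.717213, -0.3939, -0.292787)–(0.717213, -0.3939, 0.292787)  len=0.5856
  (v4,v9,v5) [-++] → (0.230275, -0.3939, 0.779725)–(0, -0.3939, 0.8677)  len=0.2465
  (v2,v4,v11) [--+] → (-0.230275, -0.3939, 0.779725)–(-0.717213, -0.3939, 0.292787)  len=0.6886
  (v6,v2,v10) [--+] → (-0.717213, -0.3939, -0.292787)–(-0.230275, -0.3939, -0.779725)  len=0.6886
  (v8,v6,v7) [+-+] → (0.230275, -0.3939, -0.779725)–(0, -0.3939, -0.8677)  len=0.2465

Chained into 1 loop(s):
  loop 1: 10 segments, perimeter = 4.9117
Total perimeter = 4.912


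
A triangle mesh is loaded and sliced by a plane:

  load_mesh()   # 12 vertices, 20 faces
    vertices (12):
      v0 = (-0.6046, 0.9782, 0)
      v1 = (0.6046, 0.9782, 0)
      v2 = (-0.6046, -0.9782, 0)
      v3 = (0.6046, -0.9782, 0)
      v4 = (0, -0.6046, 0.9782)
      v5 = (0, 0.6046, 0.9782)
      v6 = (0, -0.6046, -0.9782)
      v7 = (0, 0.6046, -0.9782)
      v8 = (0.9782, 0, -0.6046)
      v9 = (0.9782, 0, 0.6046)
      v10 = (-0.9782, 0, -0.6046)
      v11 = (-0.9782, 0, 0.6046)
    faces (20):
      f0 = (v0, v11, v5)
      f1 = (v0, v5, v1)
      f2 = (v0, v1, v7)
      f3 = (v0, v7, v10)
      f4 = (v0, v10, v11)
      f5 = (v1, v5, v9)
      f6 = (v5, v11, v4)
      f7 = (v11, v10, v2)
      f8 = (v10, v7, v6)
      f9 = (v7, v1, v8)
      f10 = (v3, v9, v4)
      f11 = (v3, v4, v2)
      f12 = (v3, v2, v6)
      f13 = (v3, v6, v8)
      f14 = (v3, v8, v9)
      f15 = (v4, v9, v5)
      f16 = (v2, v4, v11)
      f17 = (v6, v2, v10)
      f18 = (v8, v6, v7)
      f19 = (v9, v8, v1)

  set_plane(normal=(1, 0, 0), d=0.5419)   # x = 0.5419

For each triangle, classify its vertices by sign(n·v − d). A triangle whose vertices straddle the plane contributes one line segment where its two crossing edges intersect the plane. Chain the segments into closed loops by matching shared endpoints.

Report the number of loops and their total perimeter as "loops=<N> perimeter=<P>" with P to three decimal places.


Straddling triangles (10 of 20):
  (v0,v5,v1) [--+] → (0.5419, 0.939456, 0.101444)–(0.5419, 0.9782, 0)  len=0.1086
  (v0,v1,v7) [-+-] → (0.5419, 0.9782, 0)–(0.5419, 0.939456, -0.101444)  len=0.1086
  (v1,v5,v9) [+-+] → (0.5419, 0.939456, 0.101444)–(0.5419, 0.269666, 0.771234)  len=0.9472
  (v7,v1,v8) [-++] → (0.5419, 0.939456, -0.101444)–(0.5419, 0.269666, -0.771234)  len=0.9472
  (v3,v9,v4) [++-] → (0.5419, -0.269666, 0.771234)–(0.5419, -0.939456, 0.101444)  len=0.9472
  (v3,v4,v2) [+--] → (0.5419, -0.939456, 0.101444)–(0.5419, -0.9782, 0)  len=0.1086
  (v3,v2,v6) [+--] → (0.5419, -0.9782, 0)–(0.5419, -0.939456, -0.101444)  len=0.1086
  (v3,v6,v8) [+-+] → (0.5419, -0.939456, -0.101444)–(0.5419, -0.269666, -0.771234)  len=0.9472
  (v4,v9,v5) [-+-] → (0.5419, -0.269666, 0.771234)–(0.5419, 0.269666, 0.771234)  len=0.5393
  (v8,v6,v7) [+--] → (0.5419, -0.269666, -0.771234)–(0.5419, 0.269666, -0.771234)  len=0.5393

Chained into 1 loop(s):
  loop 1: 10 segments, perimeter = 5.3019
Total perimeter = 5.302

loops=1 perimeter=5.302


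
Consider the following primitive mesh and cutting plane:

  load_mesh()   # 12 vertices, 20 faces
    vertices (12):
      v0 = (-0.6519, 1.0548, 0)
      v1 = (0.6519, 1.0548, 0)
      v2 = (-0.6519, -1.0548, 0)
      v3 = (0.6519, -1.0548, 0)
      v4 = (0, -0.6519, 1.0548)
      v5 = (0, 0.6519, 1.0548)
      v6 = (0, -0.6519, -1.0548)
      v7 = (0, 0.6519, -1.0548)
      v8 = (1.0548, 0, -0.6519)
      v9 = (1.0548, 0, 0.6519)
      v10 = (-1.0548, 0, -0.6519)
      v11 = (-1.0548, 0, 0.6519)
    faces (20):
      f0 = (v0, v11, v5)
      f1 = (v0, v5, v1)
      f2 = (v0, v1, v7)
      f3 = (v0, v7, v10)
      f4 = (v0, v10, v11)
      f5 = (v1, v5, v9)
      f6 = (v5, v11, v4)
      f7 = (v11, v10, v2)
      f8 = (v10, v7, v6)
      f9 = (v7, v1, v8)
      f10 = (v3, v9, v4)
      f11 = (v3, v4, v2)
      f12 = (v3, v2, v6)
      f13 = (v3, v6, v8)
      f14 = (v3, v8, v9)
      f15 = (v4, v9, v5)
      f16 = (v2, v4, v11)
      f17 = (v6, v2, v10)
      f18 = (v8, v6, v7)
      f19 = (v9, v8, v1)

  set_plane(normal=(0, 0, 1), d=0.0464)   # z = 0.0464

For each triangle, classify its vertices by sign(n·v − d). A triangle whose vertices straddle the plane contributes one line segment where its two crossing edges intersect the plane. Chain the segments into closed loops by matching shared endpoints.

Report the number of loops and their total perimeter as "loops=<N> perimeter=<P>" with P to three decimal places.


Straddling triangles (10 of 20):
  (v0,v11,v5) [-++] → (-0.680577, 0.979723, 0.0464)–(-0.623223, 1.03708, 0.0464)  len=0.0811
  (v0,v5,v1) [-+-] → (-0.623223, 1.03708, 0.0464)–(0.623223, 1.03708, 0.0464)  len=1.2464
  (v0,v10,v11) [--+] → (-1.0548, 0, 0.0464)–(-0.680577, 0.979723, 0.0464)  len=1.0488
  (v1,v5,v9) [-++] → (0.623223, 1.03708, 0.0464)–(0.680577, 0.979723, 0.0464)  len=0.0811
  (v11,v10,v2) [+--] → (-1.0548, 0, 0.0464)–(-0.680577, -0.979723, 0.0464)  len=1.0488
  (v3,v9,v4) [-++] → (0.680577, -0.979723, 0.0464)–(0.623223, -1.03708, 0.0464)  len=0.0811
  (v3,v4,v2) [-+-] → (0.623223, -1.03708, 0.0464)–(-0.623223, -1.03708, 0.0464)  len=1.2464
  (v3,v8,v9) [--+] → (1.0548, 0, 0.0464)–(0.680577, -0.979723, 0.0464)  len=1.0488
  (v2,v4,v11) [-++] → (-0.623223, -1.03708, 0.0464)–(-0.680577, -0.979723, 0.0464)  len=0.0811
  (v9,v8,v1) [+--] → (1.0548, 0, 0.0464)–(0.680577, 0.979723, 0.0464)  len=1.0488

Chained into 1 loop(s):
  loop 1: 10 segments, perimeter = 7.0124
Total perimeter = 7.012

loops=1 perimeter=7.012


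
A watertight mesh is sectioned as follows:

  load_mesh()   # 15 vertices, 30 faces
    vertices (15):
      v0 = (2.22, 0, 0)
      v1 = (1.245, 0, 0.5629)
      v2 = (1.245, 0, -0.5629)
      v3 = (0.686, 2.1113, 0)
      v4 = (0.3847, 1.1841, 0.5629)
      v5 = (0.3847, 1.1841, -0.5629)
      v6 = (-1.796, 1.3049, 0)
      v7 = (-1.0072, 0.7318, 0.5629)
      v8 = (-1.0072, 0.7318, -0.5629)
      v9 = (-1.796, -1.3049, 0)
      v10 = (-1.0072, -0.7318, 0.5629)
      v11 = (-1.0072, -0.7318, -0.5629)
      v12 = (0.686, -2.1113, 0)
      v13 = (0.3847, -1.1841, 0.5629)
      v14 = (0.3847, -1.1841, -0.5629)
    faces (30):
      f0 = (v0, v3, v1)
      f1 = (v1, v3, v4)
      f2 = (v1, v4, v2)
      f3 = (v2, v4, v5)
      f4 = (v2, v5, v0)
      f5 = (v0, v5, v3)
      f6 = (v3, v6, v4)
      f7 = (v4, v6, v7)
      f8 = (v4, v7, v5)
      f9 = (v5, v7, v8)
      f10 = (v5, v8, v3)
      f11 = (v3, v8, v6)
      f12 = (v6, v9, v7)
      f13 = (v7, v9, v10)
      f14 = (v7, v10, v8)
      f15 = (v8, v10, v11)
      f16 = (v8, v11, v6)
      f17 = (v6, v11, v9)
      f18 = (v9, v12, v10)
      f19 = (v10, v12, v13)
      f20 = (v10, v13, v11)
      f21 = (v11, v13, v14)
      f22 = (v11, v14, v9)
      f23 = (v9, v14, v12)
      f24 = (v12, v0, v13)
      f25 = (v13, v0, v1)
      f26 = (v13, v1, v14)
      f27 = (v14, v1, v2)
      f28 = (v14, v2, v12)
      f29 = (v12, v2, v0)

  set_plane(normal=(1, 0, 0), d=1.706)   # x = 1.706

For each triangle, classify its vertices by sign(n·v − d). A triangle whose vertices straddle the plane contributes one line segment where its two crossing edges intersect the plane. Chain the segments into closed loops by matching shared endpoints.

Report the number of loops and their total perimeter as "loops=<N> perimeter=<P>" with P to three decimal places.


Straddling triangles (6 of 30):
  (v0,v3,v1) [+--] → (1.706, 0.707437, 0)–(1.706, 0, 0.296749)  len=0.7672
  (v2,v5,v0) [--+] → (1.706, 0.331623, -0.157648)–(1.706, 0, -0.296749)  len=0.3596
  (v0,v5,v3) [+--] → (1.706, 0.331623, -0.157648)–(1.706, 0.707437, 0)  len=0.4075
  (v12,v0,v13) [-+-] → (1.706, -0.707437, 0)–(1.706, -0.331623, 0.157648)  len=0.4075
  (v13,v0,v1) [-+-] → (1.706, -0.331623, 0.157648)–(1.706, 0, 0.296749)  len=0.3596
  (v12,v2,v0) [--+] → (1.706, 0, -0.296749)–(1.706, -0.707437, 0)  len=0.7672

Chained into 1 loop(s):
  loop 1: 6 segments, perimeter = 3.0686
Total perimeter = 3.069

loops=1 perimeter=3.069
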